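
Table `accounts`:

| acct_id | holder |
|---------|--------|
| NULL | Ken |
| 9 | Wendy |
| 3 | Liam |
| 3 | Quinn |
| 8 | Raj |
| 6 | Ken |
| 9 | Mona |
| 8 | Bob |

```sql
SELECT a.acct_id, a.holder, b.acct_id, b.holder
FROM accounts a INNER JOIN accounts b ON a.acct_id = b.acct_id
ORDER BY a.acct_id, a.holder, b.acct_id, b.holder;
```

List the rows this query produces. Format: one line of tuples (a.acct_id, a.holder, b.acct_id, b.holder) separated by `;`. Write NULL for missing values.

INNER JOIN keeps only pairs where the ON condition holds.
Matching on a.acct_id = b.acct_id. A NULL in a compared column never satisfies the condition.
- acct_id=NULL: no matching b row, dropped.
- acct_id=9: 2 matching b row(s), so 2 row(s) emitted.
- acct_id=3: 2 matching b row(s), so 2 row(s) emitted.
- acct_id=3: 2 matching b row(s), so 2 row(s) emitted.
- acct_id=8: 2 matching b row(s), so 2 row(s) emitted.
- acct_id=6: 1 matching b row(s), so 1 row(s) emitted.
- acct_id=9: 2 matching b row(s), so 2 row(s) emitted.
- acct_id=8: 2 matching b row(s), so 2 row(s) emitted.

(3, Liam, 3, Liam); (3, Liam, 3, Quinn); (3, Quinn, 3, Liam); (3, Quinn, 3, Quinn); (6, Ken, 6, Ken); (8, Bob, 8, Bob); (8, Bob, 8, Raj); (8, Raj, 8, Bob); (8, Raj, 8, Raj); (9, Mona, 9, Mona); (9, Mona, 9, Wendy); (9, Wendy, 9, Mona); (9, Wendy, 9, Wendy)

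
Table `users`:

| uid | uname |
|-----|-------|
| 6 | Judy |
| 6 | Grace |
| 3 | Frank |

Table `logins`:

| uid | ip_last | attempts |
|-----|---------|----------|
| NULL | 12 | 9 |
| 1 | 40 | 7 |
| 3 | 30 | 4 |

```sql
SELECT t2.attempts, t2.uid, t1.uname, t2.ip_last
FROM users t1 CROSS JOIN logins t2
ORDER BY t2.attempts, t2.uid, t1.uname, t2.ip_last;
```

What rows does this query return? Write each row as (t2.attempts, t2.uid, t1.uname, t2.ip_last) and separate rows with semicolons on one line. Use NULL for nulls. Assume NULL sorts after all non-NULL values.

(4, 3, Frank, 30); (4, 3, Grace, 30); (4, 3, Judy, 30); (7, 1, Frank, 40); (7, 1, Grace, 40); (7, 1, Judy, 40); (9, NULL, Frank, 12); (9, NULL, Grace, 12); (9, NULL, Judy, 12)

CROSS JOIN pairs every row of `users` with every row of `logins`: 3 × 3 = 9 rows.
After projecting and ordering:
t2.attempts | t2.uid | t1.uname | t2.ip_last
4 | 3 | Frank | 30
4 | 3 | Grace | 30
4 | 3 | Judy | 30
7 | 1 | Frank | 40
7 | 1 | Grace | 40
7 | 1 | Judy | 40
9 | NULL | Frank | 12
9 | NULL | Grace | 12
9 | NULL | Judy | 12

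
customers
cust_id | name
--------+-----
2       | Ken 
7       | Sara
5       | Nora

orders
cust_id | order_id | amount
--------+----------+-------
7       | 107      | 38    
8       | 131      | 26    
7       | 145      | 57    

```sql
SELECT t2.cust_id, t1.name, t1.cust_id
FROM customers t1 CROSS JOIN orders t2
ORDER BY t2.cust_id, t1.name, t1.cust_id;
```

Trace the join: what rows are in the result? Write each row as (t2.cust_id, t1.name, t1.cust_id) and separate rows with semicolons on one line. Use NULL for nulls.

(7, Ken, 2); (7, Ken, 2); (7, Nora, 5); (7, Nora, 5); (7, Sara, 7); (7, Sara, 7); (8, Ken, 2); (8, Nora, 5); (8, Sara, 7)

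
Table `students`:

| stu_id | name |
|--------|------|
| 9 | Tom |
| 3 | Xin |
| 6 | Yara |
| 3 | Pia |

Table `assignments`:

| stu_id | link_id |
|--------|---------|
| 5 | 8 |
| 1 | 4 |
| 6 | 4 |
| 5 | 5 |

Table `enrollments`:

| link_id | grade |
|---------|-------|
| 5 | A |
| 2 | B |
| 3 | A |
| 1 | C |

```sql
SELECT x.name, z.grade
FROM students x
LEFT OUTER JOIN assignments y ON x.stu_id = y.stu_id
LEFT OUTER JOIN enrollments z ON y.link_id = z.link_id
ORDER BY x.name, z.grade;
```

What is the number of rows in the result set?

Step 1 — x LEFT JOIN y on stu_id → 4 row(s).
Then LEFT JOIN `enrollments z` on link_id: each of those 4 rows is kept; rows whose y.link_id has no match in z get NULL for z's columns.
Result: 4 row(s).

4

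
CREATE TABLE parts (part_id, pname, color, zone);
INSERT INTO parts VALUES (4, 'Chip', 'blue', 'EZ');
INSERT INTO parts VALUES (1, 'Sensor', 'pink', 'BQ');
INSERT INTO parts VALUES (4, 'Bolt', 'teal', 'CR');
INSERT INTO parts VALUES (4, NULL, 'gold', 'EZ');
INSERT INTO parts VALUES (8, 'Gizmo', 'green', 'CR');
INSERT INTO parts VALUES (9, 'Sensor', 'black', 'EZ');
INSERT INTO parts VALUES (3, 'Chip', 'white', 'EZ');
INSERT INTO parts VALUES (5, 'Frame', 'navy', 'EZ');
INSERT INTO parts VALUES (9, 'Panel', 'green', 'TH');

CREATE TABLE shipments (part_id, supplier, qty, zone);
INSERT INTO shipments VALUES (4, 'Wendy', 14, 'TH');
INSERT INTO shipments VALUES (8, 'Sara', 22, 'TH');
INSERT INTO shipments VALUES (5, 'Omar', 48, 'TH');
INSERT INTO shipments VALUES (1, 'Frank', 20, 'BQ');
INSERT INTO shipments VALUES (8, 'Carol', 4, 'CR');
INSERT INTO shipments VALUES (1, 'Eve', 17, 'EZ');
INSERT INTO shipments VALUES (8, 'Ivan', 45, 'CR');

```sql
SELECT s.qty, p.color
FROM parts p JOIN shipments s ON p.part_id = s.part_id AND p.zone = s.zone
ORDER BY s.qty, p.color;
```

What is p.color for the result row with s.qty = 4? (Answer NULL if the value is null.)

INNER JOIN keeps only pairs where the ON condition holds.
Matching on p.part_id = s.part_id AND p.zone = s.zone.
Matched pairs: 3.

green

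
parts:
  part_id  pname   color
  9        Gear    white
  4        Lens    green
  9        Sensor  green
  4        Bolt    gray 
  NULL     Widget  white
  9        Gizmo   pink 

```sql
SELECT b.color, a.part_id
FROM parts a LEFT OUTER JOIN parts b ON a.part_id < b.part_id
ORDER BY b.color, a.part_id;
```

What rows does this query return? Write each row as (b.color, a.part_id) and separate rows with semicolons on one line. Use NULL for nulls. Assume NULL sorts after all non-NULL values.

(green, 4); (green, 4); (pink, 4); (pink, 4); (white, 4); (white, 4); (NULL, 9); (NULL, 9); (NULL, 9); (NULL, NULL)

LEFT JOIN keeps every row from `parts a`; unmatched rows get NULL for `parts b`'s columns.
Matching on a.part_id < b.part_id. A NULL in a compared column never satisfies the condition.
- a row (part_id=9): no match → kept, b columns NULL.
- a row (part_id=4): matches 3 b row(s) → 3 output row(s).
- a row (part_id=9): no match → kept, b columns NULL.
- a row (part_id=4): matches 3 b row(s) → 3 output row(s).
- a row (part_id=NULL): no match → kept, b columns NULL.
- a row (part_id=9): no match → kept, b columns NULL.
After projecting and ordering:
b.color | a.part_id
green | 4
green | 4
pink | 4
pink | 4
white | 4
white | 4
NULL | 9
NULL | 9
NULL | 9
NULL | NULL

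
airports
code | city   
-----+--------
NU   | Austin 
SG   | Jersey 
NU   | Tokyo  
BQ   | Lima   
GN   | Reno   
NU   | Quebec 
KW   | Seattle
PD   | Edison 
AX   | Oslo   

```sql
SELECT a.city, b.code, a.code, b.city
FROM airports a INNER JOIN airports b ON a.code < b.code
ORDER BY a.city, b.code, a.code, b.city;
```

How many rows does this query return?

INNER JOIN keeps only pairs where the ON condition holds.
Matching on a.code < b.code.
Matched pairs: 33.
Total: 33 rows.

33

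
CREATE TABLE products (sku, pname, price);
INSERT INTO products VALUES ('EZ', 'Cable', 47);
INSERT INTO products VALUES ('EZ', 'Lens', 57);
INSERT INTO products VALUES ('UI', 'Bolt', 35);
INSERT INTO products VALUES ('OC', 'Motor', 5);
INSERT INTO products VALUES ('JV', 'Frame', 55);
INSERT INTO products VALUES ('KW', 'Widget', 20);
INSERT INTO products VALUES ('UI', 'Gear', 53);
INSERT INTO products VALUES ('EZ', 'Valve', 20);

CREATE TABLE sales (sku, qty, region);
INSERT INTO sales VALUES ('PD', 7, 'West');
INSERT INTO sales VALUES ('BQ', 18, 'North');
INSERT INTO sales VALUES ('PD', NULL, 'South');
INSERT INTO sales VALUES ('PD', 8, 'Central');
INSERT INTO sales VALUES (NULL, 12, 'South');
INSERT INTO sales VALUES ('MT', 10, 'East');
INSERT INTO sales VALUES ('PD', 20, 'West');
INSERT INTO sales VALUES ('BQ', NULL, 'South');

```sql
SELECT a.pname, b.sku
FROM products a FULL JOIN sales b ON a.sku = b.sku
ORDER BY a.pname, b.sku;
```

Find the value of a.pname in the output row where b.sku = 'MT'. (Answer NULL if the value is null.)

NULL

FULL OUTER JOIN keeps every row from both sides; unmatched rows get NULL for the other side's columns.
Matching on a.sku = b.sku. A NULL in a compared column never satisfies the condition.
Matched pairs: 0; unmatched a rows kept: 8; unmatched b rows kept: 8.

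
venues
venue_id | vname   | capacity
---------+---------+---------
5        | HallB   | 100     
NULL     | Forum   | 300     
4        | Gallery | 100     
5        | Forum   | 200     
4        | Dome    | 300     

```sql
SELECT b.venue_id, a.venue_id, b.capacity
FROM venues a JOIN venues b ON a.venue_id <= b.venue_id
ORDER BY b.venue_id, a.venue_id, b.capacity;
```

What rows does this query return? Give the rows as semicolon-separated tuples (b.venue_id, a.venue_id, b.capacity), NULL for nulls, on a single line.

INNER JOIN keeps only pairs where the ON condition holds.
Matching on a.venue_id <= b.venue_id. A NULL in a compared column never satisfies the condition.
- a row (venue_id=5): matches 2 b row(s) → 2 output row(s).
- a row (venue_id=NULL): no match → dropped.
- a row (venue_id=4): matches 4 b row(s) → 4 output row(s).
- a row (venue_id=5): matches 2 b row(s) → 2 output row(s).
- a row (venue_id=4): matches 4 b row(s) → 4 output row(s).

(4, 4, 100); (4, 4, 100); (4, 4, 300); (4, 4, 300); (5, 4, 100); (5, 4, 100); (5, 4, 200); (5, 4, 200); (5, 5, 100); (5, 5, 100); (5, 5, 200); (5, 5, 200)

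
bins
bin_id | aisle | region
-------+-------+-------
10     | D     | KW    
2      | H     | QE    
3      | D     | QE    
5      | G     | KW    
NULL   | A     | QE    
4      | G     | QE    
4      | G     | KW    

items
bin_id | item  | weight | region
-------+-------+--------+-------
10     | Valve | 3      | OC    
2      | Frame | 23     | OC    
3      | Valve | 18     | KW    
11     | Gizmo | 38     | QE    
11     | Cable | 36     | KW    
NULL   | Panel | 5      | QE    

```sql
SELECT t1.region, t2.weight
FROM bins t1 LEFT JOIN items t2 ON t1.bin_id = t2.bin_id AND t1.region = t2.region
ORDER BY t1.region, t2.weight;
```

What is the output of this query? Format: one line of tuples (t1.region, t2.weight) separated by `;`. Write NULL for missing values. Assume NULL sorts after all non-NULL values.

LEFT JOIN keeps every row from `bins`; unmatched rows get NULL for `items`'s columns.
Matching on t1.bin_id = t2.bin_id AND t1.region = t2.region. A NULL in a compared column never satisfies the condition.
- t1 (bin_id=10, region=KW) has no partner → padded with NULL.
- t1 (bin_id=2, region=QE) has no partner → padded with NULL.
- t1 (bin_id=3, region=QE) has no partner → padded with NULL.
- t1 (bin_id=5, region=KW) has no partner → padded with NULL.
- t1 (bin_id=NULL, region=QE) has no partner → padded with NULL.
- t1 (bin_id=4, region=QE) has no partner → padded with NULL.
- t1 (bin_id=4, region=KW) has no partner → padded with NULL.
After projecting and ordering:
t1.region | t2.weight
KW | NULL
KW | NULL
KW | NULL
QE | NULL
QE | NULL
QE | NULL
QE | NULL

(KW, NULL); (KW, NULL); (KW, NULL); (QE, NULL); (QE, NULL); (QE, NULL); (QE, NULL)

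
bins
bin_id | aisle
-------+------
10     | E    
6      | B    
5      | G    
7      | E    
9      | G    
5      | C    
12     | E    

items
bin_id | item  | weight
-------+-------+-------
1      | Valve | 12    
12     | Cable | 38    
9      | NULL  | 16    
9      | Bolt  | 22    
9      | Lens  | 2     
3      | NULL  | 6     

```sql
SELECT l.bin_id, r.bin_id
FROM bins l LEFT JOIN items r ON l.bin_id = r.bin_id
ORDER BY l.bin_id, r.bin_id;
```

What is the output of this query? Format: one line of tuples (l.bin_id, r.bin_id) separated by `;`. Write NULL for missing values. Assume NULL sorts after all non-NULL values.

LEFT JOIN keeps every row from `bins`; unmatched rows get NULL for `items`'s columns.
Matching on l.bin_id = r.bin_id.
- l (bin_id=10) has no partner → padded with NULL.
- l (bin_id=6) has no partner → padded with NULL.
- l (bin_id=5) has no partner → padded with NULL.
- l (bin_id=7) has no partner → padded with NULL.
- l (bin_id=9) pairs with 3 row(s) of r.
- l (bin_id=5) has no partner → padded with NULL.
- l (bin_id=12) pairs with 1 row(s) of r.
After projecting and ordering:
l.bin_id | r.bin_id
5 | NULL
5 | NULL
6 | NULL
7 | NULL
9 | 9
9 | 9
9 | 9
10 | NULL
12 | 12

(5, NULL); (5, NULL); (6, NULL); (7, NULL); (9, 9); (9, 9); (9, 9); (10, NULL); (12, 12)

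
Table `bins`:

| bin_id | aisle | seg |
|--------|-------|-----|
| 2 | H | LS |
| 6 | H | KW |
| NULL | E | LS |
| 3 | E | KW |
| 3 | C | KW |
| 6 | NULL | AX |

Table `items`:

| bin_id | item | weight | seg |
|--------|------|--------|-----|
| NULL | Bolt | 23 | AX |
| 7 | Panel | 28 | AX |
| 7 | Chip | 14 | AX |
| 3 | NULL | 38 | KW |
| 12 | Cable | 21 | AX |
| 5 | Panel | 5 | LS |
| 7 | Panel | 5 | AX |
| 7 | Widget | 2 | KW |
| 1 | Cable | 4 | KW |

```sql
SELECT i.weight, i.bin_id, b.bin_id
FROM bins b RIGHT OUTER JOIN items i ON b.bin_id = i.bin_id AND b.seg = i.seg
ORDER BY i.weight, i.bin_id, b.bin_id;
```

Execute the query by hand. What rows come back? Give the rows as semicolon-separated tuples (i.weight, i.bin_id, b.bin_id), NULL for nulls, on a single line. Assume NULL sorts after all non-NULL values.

(2, 7, NULL); (4, 1, NULL); (5, 5, NULL); (5, 7, NULL); (14, 7, NULL); (21, 12, NULL); (23, NULL, NULL); (28, 7, NULL); (38, 3, 3); (38, 3, 3)

RIGHT JOIN keeps every row from `items`; unmatched rows get NULL for `bins`'s columns.
Matching on b.bin_id = i.bin_id AND b.seg = i.seg. A NULL in a compared column never satisfies the condition.
Matched pairs: 2; unmatched i rows kept: 8.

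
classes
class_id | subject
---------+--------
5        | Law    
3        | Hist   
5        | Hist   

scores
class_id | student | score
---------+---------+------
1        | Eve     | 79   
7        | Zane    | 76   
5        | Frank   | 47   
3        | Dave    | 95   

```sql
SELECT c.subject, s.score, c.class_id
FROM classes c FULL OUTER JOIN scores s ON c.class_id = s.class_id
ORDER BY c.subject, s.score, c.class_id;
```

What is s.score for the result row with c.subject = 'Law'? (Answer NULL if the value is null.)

47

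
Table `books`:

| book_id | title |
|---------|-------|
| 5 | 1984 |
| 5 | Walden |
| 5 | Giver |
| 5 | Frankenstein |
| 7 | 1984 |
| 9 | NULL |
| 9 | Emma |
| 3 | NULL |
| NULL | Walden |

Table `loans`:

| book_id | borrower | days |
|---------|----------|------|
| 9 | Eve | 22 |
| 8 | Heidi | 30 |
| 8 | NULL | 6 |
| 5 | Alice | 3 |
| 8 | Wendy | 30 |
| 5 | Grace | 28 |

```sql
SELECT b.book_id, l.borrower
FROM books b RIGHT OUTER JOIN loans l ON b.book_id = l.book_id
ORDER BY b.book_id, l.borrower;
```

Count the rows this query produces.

13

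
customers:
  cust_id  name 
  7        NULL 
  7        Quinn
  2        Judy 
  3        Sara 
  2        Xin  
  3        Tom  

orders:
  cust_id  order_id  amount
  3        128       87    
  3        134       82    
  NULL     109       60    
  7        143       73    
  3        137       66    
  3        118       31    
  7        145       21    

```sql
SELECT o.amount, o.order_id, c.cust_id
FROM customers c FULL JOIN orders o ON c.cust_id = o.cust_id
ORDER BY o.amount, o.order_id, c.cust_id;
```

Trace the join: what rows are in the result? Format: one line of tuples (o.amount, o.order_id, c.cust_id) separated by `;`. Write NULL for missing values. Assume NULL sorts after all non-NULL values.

(21, 145, 7); (21, 145, 7); (31, 118, 3); (31, 118, 3); (60, 109, NULL); (66, 137, 3); (66, 137, 3); (73, 143, 7); (73, 143, 7); (82, 134, 3); (82, 134, 3); (87, 128, 3); (87, 128, 3); (NULL, NULL, 2); (NULL, NULL, 2)

FULL OUTER JOIN keeps every row from both sides; unmatched rows get NULL for the other side's columns.
Matching on c.cust_id = o.cust_id. A NULL in a compared column never satisfies the condition.
Matched pairs: 12; unmatched c rows kept: 2; unmatched o rows kept: 1.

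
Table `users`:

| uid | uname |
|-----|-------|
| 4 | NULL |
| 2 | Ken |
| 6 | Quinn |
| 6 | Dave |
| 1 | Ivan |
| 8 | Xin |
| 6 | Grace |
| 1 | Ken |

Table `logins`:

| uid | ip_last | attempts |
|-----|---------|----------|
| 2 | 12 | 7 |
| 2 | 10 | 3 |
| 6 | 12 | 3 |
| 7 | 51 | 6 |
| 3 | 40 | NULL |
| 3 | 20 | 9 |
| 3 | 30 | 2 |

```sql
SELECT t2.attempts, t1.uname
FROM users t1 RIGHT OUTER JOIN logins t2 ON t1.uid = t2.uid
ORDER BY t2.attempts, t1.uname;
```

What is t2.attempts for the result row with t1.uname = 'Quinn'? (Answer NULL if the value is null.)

RIGHT JOIN keeps every row from `logins`; unmatched rows get NULL for `users`'s columns.
Matching on t1.uid = t2.uid.
Matched pairs: 5; unmatched t2 rows kept: 4.

3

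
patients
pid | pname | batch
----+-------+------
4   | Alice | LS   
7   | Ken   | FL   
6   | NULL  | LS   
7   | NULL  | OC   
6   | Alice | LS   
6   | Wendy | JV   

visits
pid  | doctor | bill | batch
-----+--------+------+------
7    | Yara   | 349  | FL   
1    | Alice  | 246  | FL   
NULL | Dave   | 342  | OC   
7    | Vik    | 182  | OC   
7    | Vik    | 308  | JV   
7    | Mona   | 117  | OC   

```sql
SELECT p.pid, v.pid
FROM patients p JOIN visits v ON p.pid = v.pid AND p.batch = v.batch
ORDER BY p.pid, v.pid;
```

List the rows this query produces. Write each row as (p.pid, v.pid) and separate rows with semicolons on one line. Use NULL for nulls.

INNER JOIN keeps only pairs where the ON condition holds.
Matching on p.pid = v.pid AND p.batch = v.batch. A NULL in a compared column never satisfies the condition.
- p (pid=4, batch=LS) has no partner → excluded.
- p (pid=7, batch=FL) pairs with 1 row(s) of v.
- p (pid=6, batch=LS) has no partner → excluded.
- p (pid=7, batch=OC) pairs with 2 row(s) of v.
- p (pid=6, batch=LS) has no partner → excluded.
- p (pid=6, batch=JV) has no partner → excluded.
After projecting and ordering:
p.pid | v.pid
7 | 7
7 | 7
7 | 7

(7, 7); (7, 7); (7, 7)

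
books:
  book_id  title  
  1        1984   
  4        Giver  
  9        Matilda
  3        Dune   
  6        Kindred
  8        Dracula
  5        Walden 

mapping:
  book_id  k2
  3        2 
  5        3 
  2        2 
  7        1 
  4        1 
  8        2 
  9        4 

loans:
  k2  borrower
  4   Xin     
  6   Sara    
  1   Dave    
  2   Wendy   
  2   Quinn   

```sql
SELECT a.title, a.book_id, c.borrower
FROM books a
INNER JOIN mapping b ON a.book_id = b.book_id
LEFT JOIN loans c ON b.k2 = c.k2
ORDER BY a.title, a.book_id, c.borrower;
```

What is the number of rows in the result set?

Step 1 — a INNER JOIN b on book_id → 5 row(s).
Then LEFT JOIN `loans c` on k2: each of those 5 rows is kept; rows whose b.k2 has no match in c get NULL for c's columns.
Result: 7 row(s).

7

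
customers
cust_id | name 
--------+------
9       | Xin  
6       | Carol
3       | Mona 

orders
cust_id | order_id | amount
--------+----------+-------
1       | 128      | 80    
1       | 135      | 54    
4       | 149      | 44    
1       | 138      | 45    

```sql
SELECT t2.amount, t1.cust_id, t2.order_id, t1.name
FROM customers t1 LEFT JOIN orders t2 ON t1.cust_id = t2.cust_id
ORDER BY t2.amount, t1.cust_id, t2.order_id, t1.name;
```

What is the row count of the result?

LEFT JOIN keeps every row from `customers`; unmatched rows get NULL for `orders`'s columns.
Matching on t1.cust_id = t2.cust_id.
- t1 (cust_id=9) has no partner → padded with NULL.
- t1 (cust_id=6) has no partner → padded with NULL.
- t1 (cust_id=3) has no partner → padded with NULL.
Total: 0 matched + 3 padded = 3 rows.

3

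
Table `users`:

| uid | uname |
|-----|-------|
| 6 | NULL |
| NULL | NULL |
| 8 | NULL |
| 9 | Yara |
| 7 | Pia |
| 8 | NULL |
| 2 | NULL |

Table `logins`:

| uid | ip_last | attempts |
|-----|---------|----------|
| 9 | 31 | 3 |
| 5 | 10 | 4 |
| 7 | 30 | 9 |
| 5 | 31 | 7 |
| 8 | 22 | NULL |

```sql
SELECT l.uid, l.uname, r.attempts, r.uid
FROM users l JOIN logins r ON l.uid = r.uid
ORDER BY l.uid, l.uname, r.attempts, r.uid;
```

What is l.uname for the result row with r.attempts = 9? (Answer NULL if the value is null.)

Pia

INNER JOIN keeps only pairs where the ON condition holds.
Matching on l.uid = r.uid. A NULL in a compared column never satisfies the condition.
Matched pairs: 4.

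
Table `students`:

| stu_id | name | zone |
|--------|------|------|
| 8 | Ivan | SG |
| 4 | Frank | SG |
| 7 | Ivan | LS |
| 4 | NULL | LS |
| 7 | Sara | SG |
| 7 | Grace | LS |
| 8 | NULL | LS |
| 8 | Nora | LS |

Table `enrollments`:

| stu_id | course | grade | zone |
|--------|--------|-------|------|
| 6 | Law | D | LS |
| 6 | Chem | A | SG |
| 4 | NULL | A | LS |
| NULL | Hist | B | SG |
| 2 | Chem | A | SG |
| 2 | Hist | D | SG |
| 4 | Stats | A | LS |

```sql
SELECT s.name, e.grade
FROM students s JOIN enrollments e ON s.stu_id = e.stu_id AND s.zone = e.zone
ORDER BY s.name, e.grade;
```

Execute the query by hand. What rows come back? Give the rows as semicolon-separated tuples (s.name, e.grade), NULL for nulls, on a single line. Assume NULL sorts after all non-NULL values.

(NULL, A); (NULL, A)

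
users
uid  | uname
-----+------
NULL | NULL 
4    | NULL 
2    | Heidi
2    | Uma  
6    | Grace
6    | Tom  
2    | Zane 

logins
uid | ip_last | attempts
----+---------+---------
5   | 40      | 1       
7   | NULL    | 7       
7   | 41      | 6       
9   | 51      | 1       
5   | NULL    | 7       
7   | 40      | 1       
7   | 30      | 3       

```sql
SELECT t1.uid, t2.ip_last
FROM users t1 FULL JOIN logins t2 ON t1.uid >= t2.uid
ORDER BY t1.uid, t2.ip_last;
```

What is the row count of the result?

14

FULL OUTER JOIN keeps every row from both sides; unmatched rows get NULL for the other side's columns.
Matching on t1.uid >= t2.uid. A NULL in a compared column never satisfies the condition.
- t1[0] uid=NULL → no match; kept with NULLs on the t2 side.
- t1[1] uid=4 → no match; kept with NULLs on the t2 side.
- t1[2] uid=2 → no match; kept with NULLs on the t2 side.
- t1[3] uid=2 → no match; kept with NULLs on the t2 side.
- t1[4] uid=6 → 2 match(es) in t2 → 2 row(s).
- t1[5] uid=6 → 2 match(es) in t2 → 2 row(s).
- t1[6] uid=2 → no match; kept with NULLs on the t2 side.
- plus 5 unmatched t2 row(s), each kept with NULL t1 columns.
Total: 4 matched + 10 padded = 14 rows.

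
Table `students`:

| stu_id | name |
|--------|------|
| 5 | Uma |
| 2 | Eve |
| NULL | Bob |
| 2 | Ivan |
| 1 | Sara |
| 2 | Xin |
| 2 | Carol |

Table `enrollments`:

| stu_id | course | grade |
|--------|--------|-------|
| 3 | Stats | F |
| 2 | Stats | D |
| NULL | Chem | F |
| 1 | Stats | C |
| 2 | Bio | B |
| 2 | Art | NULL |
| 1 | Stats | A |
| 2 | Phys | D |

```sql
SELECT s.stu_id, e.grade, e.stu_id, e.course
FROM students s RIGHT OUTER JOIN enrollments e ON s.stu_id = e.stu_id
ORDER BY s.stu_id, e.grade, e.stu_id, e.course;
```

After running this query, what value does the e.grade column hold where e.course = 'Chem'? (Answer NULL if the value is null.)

RIGHT JOIN keeps every row from `enrollments`; unmatched rows get NULL for `students`'s columns.
Matching on s.stu_id = e.stu_id. A NULL in a compared column never satisfies the condition.
Matched pairs: 18; unmatched e rows kept: 2.

F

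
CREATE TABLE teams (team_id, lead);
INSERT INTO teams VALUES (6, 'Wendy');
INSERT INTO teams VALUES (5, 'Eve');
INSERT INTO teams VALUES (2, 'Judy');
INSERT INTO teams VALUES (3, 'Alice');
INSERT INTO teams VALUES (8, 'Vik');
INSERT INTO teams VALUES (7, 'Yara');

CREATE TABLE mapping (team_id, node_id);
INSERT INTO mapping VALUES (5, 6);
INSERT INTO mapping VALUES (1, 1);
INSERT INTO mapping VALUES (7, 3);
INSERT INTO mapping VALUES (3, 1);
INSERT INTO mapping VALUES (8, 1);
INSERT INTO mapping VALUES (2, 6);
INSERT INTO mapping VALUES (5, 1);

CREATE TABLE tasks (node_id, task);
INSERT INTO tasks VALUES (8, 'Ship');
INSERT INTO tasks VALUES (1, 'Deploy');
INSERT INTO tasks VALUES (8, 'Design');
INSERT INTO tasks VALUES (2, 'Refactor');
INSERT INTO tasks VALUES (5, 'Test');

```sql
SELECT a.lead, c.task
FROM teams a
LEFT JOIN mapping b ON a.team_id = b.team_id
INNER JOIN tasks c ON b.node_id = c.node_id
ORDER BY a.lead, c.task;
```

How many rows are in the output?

3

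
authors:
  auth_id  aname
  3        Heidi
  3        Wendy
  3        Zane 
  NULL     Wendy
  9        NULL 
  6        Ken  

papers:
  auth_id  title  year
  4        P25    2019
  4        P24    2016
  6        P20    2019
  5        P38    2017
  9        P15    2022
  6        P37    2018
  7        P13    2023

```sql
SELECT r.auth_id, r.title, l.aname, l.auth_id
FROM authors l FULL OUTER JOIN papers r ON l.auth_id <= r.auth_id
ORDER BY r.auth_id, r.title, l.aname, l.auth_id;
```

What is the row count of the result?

FULL OUTER JOIN keeps every row from both sides; unmatched rows get NULL for the other side's columns.
Matching on l.auth_id <= r.auth_id. A NULL in a compared column never satisfies the condition.
- l row (auth_id=3): matches 7 r row(s) → 7 output row(s).
- l row (auth_id=3): matches 7 r row(s) → 7 output row(s).
- l row (auth_id=3): matches 7 r row(s) → 7 output row(s).
- l row (auth_id=NULL): no match → kept, r columns NULL.
- l row (auth_id=9): matches 1 r row(s) → 1 output row(s).
- l row (auth_id=6): matches 4 r row(s) → 4 output row(s).
Total: 26 matched + 1 padded = 27 rows.

27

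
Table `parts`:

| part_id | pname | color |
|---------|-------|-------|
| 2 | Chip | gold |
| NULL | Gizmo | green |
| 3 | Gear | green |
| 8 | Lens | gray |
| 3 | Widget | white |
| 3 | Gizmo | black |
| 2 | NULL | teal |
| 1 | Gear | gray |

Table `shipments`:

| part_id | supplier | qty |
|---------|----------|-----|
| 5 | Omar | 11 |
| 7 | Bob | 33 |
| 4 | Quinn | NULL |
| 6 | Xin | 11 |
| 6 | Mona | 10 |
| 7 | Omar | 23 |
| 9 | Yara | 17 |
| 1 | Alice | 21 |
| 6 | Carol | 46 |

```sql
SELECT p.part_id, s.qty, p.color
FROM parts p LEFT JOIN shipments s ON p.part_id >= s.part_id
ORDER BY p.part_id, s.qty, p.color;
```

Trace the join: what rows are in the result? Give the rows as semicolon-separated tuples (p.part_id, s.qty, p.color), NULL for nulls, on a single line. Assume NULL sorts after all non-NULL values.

(1, 21, gray); (2, 21, gold); (2, 21, teal); (3, 21, black); (3, 21, green); (3, 21, white); (8, 10, gray); (8, 11, gray); (8, 11, gray); (8, 21, gray); (8, 23, gray); (8, 33, gray); (8, 46, gray); (8, NULL, gray); (NULL, NULL, green)

LEFT JOIN keeps every row from `parts`; unmatched rows get NULL for `shipments`'s columns.
Matching on p.part_id >= s.part_id. A NULL in a compared column never satisfies the condition.
Matched pairs: 14; unmatched p rows kept: 1.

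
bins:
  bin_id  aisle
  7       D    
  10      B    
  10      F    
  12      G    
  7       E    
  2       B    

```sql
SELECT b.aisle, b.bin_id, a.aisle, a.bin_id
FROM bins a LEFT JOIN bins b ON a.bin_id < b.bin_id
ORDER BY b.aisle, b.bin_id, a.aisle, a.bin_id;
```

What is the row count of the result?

LEFT JOIN keeps every row from `bins a`; unmatched rows get NULL for `bins b`'s columns.
Matching on a.bin_id < b.bin_id.
Matched pairs: 13; unmatched a rows kept: 1.
Total: 13 matched + 1 padded = 14 rows.

14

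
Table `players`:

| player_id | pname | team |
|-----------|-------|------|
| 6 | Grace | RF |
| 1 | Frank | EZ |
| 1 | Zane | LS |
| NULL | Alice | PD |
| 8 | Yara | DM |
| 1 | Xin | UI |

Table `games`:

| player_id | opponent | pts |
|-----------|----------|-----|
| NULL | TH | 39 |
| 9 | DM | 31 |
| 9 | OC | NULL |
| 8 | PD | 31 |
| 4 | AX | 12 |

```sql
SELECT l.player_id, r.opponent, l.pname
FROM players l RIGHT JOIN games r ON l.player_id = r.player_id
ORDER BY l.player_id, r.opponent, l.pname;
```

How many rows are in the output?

RIGHT JOIN keeps every row from `games`; unmatched rows get NULL for `players`'s columns.
Matching on l.player_id = r.player_id. A NULL in a compared column never satisfies the condition.
- l (player_id=6) has no partner in r.
- l (player_id=1) has no partner in r.
- l (player_id=1) has no partner in r.
- l (player_id=NULL) has no partner in r.
- l (player_id=8) pairs with 1 row(s) of r.
- l (player_id=1) has no partner in r.
- 4 row(s) from r found no l partner → padded with NULL.
Total: 1 matched + 4 padded = 5 rows.

5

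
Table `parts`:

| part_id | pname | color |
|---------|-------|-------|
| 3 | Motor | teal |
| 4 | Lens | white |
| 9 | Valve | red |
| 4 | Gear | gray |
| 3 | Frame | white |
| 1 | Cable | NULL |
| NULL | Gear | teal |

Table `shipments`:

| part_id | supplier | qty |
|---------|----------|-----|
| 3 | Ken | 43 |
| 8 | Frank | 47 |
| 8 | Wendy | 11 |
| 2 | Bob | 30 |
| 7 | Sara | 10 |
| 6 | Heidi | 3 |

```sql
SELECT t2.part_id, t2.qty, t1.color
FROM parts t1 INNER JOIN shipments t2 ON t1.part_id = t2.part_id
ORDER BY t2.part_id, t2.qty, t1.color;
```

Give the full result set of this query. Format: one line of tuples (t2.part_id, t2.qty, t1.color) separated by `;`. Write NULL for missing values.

(3, 43, teal); (3, 43, white)

INNER JOIN keeps only pairs where the ON condition holds.
Matching on t1.part_id = t2.part_id. A NULL in a compared column never satisfies the condition.
- t1 row (part_id=3): matches 1 t2 row(s) → 1 output row(s).
- t1 row (part_id=4): no match → dropped.
- t1 row (part_id=9): no match → dropped.
- t1 row (part_id=4): no match → dropped.
- t1 row (part_id=3): matches 1 t2 row(s) → 1 output row(s).
- t1 row (part_id=1): no match → dropped.
- t1 row (part_id=NULL): no match → dropped.
After projecting and ordering:
t2.part_id | t2.qty | t1.color
3 | 43 | teal
3 | 43 | white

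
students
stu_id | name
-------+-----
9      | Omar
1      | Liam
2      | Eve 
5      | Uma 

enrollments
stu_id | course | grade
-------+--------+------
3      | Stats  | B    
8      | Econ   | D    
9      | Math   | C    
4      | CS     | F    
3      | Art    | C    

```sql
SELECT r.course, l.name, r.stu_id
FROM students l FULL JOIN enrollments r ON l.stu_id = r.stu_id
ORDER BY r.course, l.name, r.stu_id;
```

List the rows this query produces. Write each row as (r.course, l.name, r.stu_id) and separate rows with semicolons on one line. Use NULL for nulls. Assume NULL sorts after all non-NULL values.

FULL OUTER JOIN keeps every row from both sides; unmatched rows get NULL for the other side's columns.
Matching on l.stu_id = r.stu_id.
Matched pairs: 1; unmatched l rows kept: 3; unmatched r rows kept: 4.

(Art, NULL, 3); (CS, NULL, 4); (Econ, NULL, 8); (Math, Omar, 9); (Stats, NULL, 3); (NULL, Eve, NULL); (NULL, Liam, NULL); (NULL, Uma, NULL)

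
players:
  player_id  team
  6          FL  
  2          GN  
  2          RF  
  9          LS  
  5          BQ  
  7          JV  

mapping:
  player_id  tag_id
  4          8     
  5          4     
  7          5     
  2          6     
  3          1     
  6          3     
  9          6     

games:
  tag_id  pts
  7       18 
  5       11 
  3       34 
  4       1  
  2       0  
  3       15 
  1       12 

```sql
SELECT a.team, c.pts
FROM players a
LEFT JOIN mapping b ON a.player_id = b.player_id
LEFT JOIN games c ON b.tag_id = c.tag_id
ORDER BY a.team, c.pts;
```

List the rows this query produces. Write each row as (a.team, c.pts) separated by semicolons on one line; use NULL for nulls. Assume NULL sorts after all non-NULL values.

(BQ, 1); (FL, 15); (FL, 34); (GN, NULL); (JV, 11); (LS, NULL); (RF, NULL)

Evaluate left to right. First `players a LEFT JOIN mapping b` on player_id: 6 row(s).
Then LEFT JOIN `games c` on tag_id: each of those 6 rows is kept; rows whose b.tag_id has no match in c get NULL for c's columns.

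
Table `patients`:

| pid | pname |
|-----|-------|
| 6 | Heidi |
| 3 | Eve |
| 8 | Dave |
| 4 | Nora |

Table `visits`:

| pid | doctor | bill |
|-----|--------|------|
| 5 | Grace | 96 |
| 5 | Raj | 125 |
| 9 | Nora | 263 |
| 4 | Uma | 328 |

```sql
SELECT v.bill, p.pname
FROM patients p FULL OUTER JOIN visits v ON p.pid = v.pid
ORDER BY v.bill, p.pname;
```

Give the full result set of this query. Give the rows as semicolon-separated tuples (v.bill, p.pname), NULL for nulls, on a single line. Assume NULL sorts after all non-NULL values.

FULL OUTER JOIN keeps every row from both sides; unmatched rows get NULL for the other side's columns.
Matching on p.pid = v.pid.
- pid=6: no v row matches, row kept with v columns NULL.
- pid=3: no v row matches, row kept with v columns NULL.
- pid=8: no v row matches, row kept with v columns NULL.
- pid=4: 1 matching v row(s), so 1 row(s) emitted.
- 3 row(s) from v found no p partner → padded with NULL.
After projecting and ordering:
v.bill | p.pname
96 | NULL
125 | NULL
263 | NULL
328 | Nora
NULL | Dave
NULL | Eve
NULL | Heidi

(96, NULL); (125, NULL); (263, NULL); (328, Nora); (NULL, Dave); (NULL, Eve); (NULL, Heidi)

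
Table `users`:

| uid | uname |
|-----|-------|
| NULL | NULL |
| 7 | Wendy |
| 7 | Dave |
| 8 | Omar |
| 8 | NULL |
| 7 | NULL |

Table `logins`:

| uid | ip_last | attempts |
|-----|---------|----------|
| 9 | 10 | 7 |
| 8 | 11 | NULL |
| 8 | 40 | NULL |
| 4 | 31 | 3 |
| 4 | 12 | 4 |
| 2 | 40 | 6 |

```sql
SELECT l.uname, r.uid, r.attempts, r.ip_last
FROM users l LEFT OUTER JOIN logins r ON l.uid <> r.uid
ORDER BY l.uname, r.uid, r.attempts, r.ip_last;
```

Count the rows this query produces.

27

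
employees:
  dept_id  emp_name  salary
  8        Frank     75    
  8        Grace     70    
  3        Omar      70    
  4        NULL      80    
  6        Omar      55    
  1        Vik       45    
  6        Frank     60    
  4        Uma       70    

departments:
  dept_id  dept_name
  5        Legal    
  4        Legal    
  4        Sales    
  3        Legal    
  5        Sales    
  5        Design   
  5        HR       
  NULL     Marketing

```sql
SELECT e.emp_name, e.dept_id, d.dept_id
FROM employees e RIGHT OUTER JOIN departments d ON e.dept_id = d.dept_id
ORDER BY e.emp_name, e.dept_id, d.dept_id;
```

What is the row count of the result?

RIGHT JOIN keeps every row from `departments`; unmatched rows get NULL for `employees`'s columns.
Matching on e.dept_id = d.dept_id. A NULL in a compared column never satisfies the condition.
- e row (dept_id=8): no match.
- e row (dept_id=8): no match.
- e row (dept_id=3): matches 1 d row(s) → 1 output row(s).
- e row (dept_id=4): matches 2 d row(s) → 2 output row(s).
- e row (dept_id=6): no match.
- e row (dept_id=1): no match.
- e row (dept_id=6): no match.
- e row (dept_id=4): matches 2 d row(s) → 2 output row(s).
- 5 row(s) from d found no e partner → padded with NULL.
Total: 5 matched + 5 padded = 10 rows.

10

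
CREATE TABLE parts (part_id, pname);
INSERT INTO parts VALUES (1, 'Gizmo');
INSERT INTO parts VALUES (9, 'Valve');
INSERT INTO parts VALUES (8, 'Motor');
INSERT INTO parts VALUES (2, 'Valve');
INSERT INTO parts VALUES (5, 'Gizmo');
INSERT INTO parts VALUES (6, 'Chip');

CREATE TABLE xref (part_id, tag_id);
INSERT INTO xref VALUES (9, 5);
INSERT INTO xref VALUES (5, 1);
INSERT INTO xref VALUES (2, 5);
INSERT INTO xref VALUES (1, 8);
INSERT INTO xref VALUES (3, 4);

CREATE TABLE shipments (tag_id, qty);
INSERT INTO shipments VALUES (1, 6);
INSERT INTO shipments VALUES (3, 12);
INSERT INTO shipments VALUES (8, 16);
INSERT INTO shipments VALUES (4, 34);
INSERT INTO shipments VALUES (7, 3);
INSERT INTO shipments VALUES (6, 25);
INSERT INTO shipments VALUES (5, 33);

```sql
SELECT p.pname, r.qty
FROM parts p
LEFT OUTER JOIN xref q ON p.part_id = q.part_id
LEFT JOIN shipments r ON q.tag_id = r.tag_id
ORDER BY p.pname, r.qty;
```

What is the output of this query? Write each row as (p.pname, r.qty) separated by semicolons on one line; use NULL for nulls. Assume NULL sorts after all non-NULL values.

Step 1 — p LEFT JOIN q on part_id → 6 row(s).
Then LEFT JOIN `shipments r` on tag_id: each of those 6 rows is kept; rows whose q.tag_id has no match in r get NULL for r's columns.

(Chip, NULL); (Gizmo, 6); (Gizmo, 16); (Motor, NULL); (Valve, 33); (Valve, 33)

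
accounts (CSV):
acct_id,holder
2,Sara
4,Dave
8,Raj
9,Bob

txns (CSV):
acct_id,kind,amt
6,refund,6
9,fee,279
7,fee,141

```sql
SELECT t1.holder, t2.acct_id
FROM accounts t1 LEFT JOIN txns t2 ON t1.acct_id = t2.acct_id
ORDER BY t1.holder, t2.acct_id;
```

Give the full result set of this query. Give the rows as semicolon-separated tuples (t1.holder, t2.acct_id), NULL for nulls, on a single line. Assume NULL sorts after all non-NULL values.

LEFT JOIN keeps every row from `accounts`; unmatched rows get NULL for `txns`'s columns.
Matching on t1.acct_id = t2.acct_id.
- t1[0] acct_id=2 → no match; kept with NULLs on the t2 side.
- t1[1] acct_id=4 → no match; kept with NULLs on the t2 side.
- t1[2] acct_id=8 → no match; kept with NULLs on the t2 side.
- t1[3] acct_id=9 → 1 match(es) in t2 → 1 row(s).
After projecting and ordering:
t1.holder | t2.acct_id
Bob | 9
Dave | NULL
Raj | NULL
Sara | NULL

(Bob, 9); (Dave, NULL); (Raj, NULL); (Sara, NULL)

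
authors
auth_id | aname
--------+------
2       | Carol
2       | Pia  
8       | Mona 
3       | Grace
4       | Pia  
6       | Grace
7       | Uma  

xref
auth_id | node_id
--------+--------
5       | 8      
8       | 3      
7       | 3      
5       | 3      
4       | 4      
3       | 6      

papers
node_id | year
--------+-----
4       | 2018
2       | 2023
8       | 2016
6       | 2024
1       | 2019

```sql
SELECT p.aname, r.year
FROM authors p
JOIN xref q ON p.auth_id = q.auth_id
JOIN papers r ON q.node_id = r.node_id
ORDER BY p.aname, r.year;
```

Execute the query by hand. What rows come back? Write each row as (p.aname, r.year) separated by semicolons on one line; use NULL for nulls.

(Grace, 2024); (Pia, 2018)

Step 1 — p INNER JOIN q on auth_id → 4 row(s).
Then INNER JOIN `papers r` on node_id: keep only rows whose q.node_id appears in r.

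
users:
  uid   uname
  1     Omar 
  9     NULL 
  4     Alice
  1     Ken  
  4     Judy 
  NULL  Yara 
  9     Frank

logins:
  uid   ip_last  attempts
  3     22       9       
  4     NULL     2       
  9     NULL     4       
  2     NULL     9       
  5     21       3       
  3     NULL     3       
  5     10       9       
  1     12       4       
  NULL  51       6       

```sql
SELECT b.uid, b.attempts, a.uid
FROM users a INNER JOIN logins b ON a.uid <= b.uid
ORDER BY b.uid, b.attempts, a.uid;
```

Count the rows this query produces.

26

INNER JOIN keeps only pairs where the ON condition holds.
Matching on a.uid <= b.uid. A NULL in a compared column never satisfies the condition.
- a row (uid=1): matches 8 b row(s) → 8 output row(s).
- a row (uid=9): matches 1 b row(s) → 1 output row(s).
- a row (uid=4): matches 4 b row(s) → 4 output row(s).
- a row (uid=1): matches 8 b row(s) → 8 output row(s).
- a row (uid=4): matches 4 b row(s) → 4 output row(s).
- a row (uid=NULL): no match → dropped.
- a row (uid=9): matches 1 b row(s) → 1 output row(s).
Total: 26 rows.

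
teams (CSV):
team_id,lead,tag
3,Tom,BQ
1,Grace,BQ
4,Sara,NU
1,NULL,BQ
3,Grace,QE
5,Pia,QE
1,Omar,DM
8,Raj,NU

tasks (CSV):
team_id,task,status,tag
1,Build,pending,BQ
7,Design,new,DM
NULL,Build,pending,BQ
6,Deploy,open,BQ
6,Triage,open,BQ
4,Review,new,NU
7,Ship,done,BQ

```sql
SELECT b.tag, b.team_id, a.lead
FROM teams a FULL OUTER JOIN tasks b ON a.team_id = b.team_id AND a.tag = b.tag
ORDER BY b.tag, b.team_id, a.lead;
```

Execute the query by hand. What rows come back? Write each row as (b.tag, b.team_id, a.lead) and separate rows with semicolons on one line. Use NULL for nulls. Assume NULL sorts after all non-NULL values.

FULL OUTER JOIN keeps every row from both sides; unmatched rows get NULL for the other side's columns.
Matching on a.team_id = b.team_id AND a.tag = b.tag. A NULL in a compared column never satisfies the condition.
- team_id=3, tag=BQ: no b row matches, row kept with b columns NULL.
- team_id=1, tag=BQ: 1 matching b row(s), so 1 row(s) emitted.
- team_id=4, tag=NU: 1 matching b row(s), so 1 row(s) emitted.
- team_id=1, tag=BQ: 1 matching b row(s), so 1 row(s) emitted.
- team_id=3, tag=QE: no b row matches, row kept with b columns NULL.
- team_id=5, tag=QE: no b row matches, row kept with b columns NULL.
- team_id=1, tag=DM: no b row matches, row kept with b columns NULL.
- team_id=8, tag=NU: no b row matches, row kept with b columns NULL.
- plus 5 unmatched b row(s), each kept with NULL a columns.

(BQ, 1, Grace); (BQ, 1, NULL); (BQ, 6, NULL); (BQ, 6, NULL); (BQ, 7, NULL); (BQ, NULL, NULL); (DM, 7, NULL); (NU, 4, Sara); (NULL, NULL, Grace); (NULL, NULL, Omar); (NULL, NULL, Pia); (NULL, NULL, Raj); (NULL, NULL, Tom)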